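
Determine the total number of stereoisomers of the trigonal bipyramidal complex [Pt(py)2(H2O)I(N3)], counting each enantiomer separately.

10

In a trigonal bipyramid the two axial positions differ from the three equatorial ones.
Placing the ligands in turn and identifying arrangements related by rotation or reflection leaves 7 distinct geometric isomers.
Of these, 3 lack any improper symmetry element and so occur as enantiomeric pairs, giving 7 + 3 = 10 stereoisomers in total.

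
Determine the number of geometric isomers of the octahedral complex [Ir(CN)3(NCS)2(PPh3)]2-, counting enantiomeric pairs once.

3

Systematic placement gives 3 geometric isomers: CN mer, NCS cis; CN mer, NCS trans; CN fac, NCS cis.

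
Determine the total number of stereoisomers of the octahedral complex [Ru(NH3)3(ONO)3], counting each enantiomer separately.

An octahedron has six vertices in three trans pairs; every non-trans pair is cis.
Working through the distinct placements yields 2 geometric isomers: NH3 mer; NH3 fac.
Each arrangement has an internal mirror plane or centre of symmetry, so none is chiral.

2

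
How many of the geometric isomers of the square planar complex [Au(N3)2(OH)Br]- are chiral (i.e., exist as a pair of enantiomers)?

A square has two trans pairs of vertices; adjacent vertices are cis.
There are 2 geometric isomers: N3 cis; N3 trans.
Each arrangement has an internal mirror plane or centre of symmetry, so none is chiral.

0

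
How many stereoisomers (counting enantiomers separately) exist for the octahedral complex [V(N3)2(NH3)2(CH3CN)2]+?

An octahedron has six vertices in three trans pairs; every non-trans pair is cis.
Working through the distinct placements yields 5 geometric isomers: N3 trans, NH3 trans, CH3CN trans; N3 cis, NH3 cis, CH3CN trans; N3 cis, NH3 trans, CH3CN cis; N3 cis, NH3 cis, CH3CN cis (chiral); N3 trans, NH3 cis, CH3CN cis.
One of these lacks any improper symmetry element and so occurs as an enantiomeric pair, giving 5 + 1 = 6 stereoisomers in total.

6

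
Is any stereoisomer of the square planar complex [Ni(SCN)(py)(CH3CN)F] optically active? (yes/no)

In a square planar complex each vertex has one trans partner and two cis neighbours.
Working through the distinct placements yields 3 geometric isomers: (CH3CN/SCN trans, F/py trans); (CH3CN/py trans, F/SCN trans); (CH3CN/F trans, SCN/py trans).
Each arrangement has an internal mirror plane or centre of symmetry, so none is chiral.

no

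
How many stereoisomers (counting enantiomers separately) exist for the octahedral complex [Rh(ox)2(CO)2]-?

3

An octahedron has six vertices in three trans pairs; every non-trans pair is cis.
Each ox is bidentate and must span two cis positions.
The distinct arrangements are (2 in all): CO trans; CO cis (chiral).
One of these lacks any improper symmetry element and so occurs as an enantiomeric pair, giving 2 + 1 = 3 stereoisomers in total.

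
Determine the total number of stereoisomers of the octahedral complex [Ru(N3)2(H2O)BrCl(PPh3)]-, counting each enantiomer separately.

15

In an octahedral complex each vertex has one trans partner and four cis neighbours.
Systematic enumeration (placing each ligand type in turn and discarding arrangements equivalent by rotation or reflection) gives 9 geometric isomers.
Of these, 6 lack any improper symmetry element and so occur as enantiomeric pairs, giving 9 + 6 = 15 stereoisomers in total.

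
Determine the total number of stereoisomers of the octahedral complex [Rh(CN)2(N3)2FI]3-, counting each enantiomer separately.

The distinct arrangements are (6 in all): CN trans, N3 trans; CN trans, N3 cis; CN cis, N3 trans; CN cis, N3 cis (3 arrangements, 2 chiral).
Of these, 2 lack any improper symmetry element and so occur as enantiomeric pairs, giving 6 + 2 = 8 stereoisomers in total.

8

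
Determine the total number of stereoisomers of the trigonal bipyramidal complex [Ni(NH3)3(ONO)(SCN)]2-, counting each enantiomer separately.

4

Working through the distinct placements yields 4 geometric isomers: ONO equatorial, SCN equatorial; ONO axial, SCN equatorial; ONO equatorial, SCN axial; ONO axial, SCN axial.
Each arrangement has an internal mirror plane or centre of symmetry, so none is chiral.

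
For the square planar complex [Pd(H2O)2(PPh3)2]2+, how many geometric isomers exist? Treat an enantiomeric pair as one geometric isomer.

In a square planar complex each vertex has one trans partner and two cis neighbours.
The distinct arrangements are (2 in all): H2O cis; H2O trans.

2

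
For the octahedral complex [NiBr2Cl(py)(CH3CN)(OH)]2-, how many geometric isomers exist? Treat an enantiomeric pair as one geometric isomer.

Systematic enumeration (placing each ligand type in turn and discarding arrangements equivalent by rotation or reflection) gives 9 geometric isomers.

9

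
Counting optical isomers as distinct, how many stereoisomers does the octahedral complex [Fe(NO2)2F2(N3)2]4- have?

6

The six octahedral sites form three mutually perpendicular trans pairs.
Systematic placement gives 5 geometric isomers: NO2 trans, F trans, N3 trans; NO2 cis, F trans, N3 cis; NO2 trans, F cis, N3 cis; NO2 cis, F cis, N3 cis (chiral); NO2 cis, F cis, N3 trans.
One of these lacks any improper symmetry element and so occurs as an enantiomeric pair, giving 5 + 1 = 6 stereoisomers in total.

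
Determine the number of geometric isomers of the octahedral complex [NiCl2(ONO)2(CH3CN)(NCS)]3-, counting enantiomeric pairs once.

An octahedron has six vertices in three trans pairs; every non-trans pair is cis.
Working through the distinct placements yields 6 geometric isomers: Cl cis, ONO trans; Cl cis, ONO cis (3 arrangements, 2 chiral); Cl trans, ONO trans; Cl trans, ONO cis.

6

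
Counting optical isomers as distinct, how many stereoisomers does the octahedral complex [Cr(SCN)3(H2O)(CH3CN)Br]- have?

An octahedron has six vertices in three trans pairs; every non-trans pair is cis.
The distinct arrangements are (4 in all): SCN mer (3 arrangements); SCN fac (chiral).
One of these lacks any improper symmetry element and so occurs as an enantiomeric pair, giving 4 + 1 = 5 stereoisomers in total.

5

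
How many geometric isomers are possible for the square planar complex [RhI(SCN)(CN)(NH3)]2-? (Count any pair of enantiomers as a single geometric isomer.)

The distinct arrangements are (3 in all): (CN/NH3 trans, I/SCN trans); (CN/SCN trans, I/NH3 trans); (CN/I trans, NH3/SCN trans).

3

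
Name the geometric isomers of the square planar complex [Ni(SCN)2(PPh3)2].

cis and trans

In a square planar complex each vertex has one trans partner and two cis neighbours.
There are 2 geometric isomers: SCN cis; SCN trans.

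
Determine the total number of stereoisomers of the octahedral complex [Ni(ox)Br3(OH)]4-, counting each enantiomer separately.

In an octahedral complex each vertex has one trans partner and four cis neighbours.
Each ox is bidentate and must span two cis positions.
There are 2 geometric isomers: Br mer; Br fac.
Each arrangement has an internal mirror plane or centre of symmetry, so none is chiral.

2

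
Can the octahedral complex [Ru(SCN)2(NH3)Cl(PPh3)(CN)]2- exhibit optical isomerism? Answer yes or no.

yes

The six octahedral sites form three mutually perpendicular trans pairs.
Placing the ligands in turn and identifying arrangements related by rotation or reflection leaves 9 distinct geometric isomers.
Of these, 6 lack any improper symmetry element and so occur as enantiomeric pairs, giving 9 + 6 = 15 stereoisomers in total.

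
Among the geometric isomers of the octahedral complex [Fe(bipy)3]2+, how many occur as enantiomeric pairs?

1

An octahedron has six vertices in three trans pairs; every non-trans pair is cis.
Each bipy is bidentate and must span two cis positions.
Only one geometric arrangement is possible; it has no improper symmetry element, so it exists as a pair of enantiomers (2 stereoisomers).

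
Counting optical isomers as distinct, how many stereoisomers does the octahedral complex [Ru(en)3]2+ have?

An octahedron has six vertices in three trans pairs; every non-trans pair is cis.
Each en is bidentate and must span two cis positions.
Only one geometric arrangement is possible; it has no improper symmetry element, so it exists as a pair of enantiomers (2 stereoisomers).

2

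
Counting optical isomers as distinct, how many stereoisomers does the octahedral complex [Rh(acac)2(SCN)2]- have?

3

Each acac is bidentate and must span two cis positions.
Working through the distinct placements yields 2 geometric isomers: SCN trans; SCN cis (chiral).
One of these lacks any improper symmetry element and so occurs as an enantiomeric pair, giving 2 + 1 = 3 stereoisomers in total.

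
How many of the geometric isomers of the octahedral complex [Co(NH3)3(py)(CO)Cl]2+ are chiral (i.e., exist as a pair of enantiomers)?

1

Systematic placement gives 4 geometric isomers: NH3 mer (3 arrangements); NH3 fac (chiral).
One of these lacks any improper symmetry element and so occurs as an enantiomeric pair, giving 4 + 1 = 5 stereoisomers in total.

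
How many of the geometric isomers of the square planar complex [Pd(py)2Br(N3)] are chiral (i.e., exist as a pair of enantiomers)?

0

In a square planar complex each vertex has one trans partner and two cis neighbours.
The distinct arrangements are (2 in all): py cis; py trans.
Each arrangement has an internal mirror plane or centre of symmetry, so none is chiral.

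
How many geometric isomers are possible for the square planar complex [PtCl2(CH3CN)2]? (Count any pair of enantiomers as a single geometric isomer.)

A square has two trans pairs of vertices; adjacent vertices are cis.
The distinct arrangements are (2 in all): Cl cis; Cl trans.

2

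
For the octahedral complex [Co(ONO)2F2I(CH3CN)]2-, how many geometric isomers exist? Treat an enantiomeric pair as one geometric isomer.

The six octahedral sites form three mutually perpendicular trans pairs.
There are 6 geometric isomers: ONO trans, F cis; ONO cis, F cis (3 arrangements, 2 chiral); ONO trans, F trans; ONO cis, F trans.

6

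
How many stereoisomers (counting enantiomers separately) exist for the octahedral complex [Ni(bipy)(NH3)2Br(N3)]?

In an octahedral complex each vertex has one trans partner and four cis neighbours.
Each bipy is bidentate and must span two cis positions.
The distinct arrangements are (4 in all): NH3 cis (3 arrangements, 2 chiral); NH3 trans.
Of these, 2 lack any improper symmetry element and so occur as enantiomeric pairs, giving 4 + 2 = 6 stereoisomers in total.

6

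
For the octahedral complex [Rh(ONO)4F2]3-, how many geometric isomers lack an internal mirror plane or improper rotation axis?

0

Working through the distinct placements yields 2 geometric isomers: F trans; F cis.
Each arrangement has an internal mirror plane or centre of symmetry, so none is chiral.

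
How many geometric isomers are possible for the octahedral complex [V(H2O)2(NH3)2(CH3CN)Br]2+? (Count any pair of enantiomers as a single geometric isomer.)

6

Working through the distinct placements yields 6 geometric isomers: H2O trans, NH3 trans; H2O cis, NH3 cis (3 arrangements, 2 chiral); H2O cis, NH3 trans; H2O trans, NH3 cis.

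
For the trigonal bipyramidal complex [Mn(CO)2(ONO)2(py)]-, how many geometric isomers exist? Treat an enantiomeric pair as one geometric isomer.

In a trigonal bipyramid the two axial positions differ from the three equatorial ones.
Placing the ligands in turn and identifying arrangements related by rotation or reflection leaves 5 distinct geometric isomers.

5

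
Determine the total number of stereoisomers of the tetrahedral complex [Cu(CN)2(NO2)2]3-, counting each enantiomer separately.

In a tetrahedral complex all four positions are equivalent and every pair of ligands is adjacent — there is no cis/trans distinction.
Only one geometric arrangement is possible.

1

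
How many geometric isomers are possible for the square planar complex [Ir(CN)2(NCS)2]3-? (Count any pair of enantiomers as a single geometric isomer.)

In a square planar complex each vertex has one trans partner and two cis neighbours.
Systematic placement gives 2 geometric isomers: CN cis; CN trans.

2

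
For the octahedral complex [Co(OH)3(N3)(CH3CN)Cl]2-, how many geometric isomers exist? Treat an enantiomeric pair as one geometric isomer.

Working through the distinct placements yields 4 geometric isomers: OH mer (3 arrangements); OH fac (chiral).

4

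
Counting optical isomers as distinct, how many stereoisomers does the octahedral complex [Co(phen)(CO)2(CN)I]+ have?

In an octahedral complex each vertex has one trans partner and four cis neighbours.
Each phen is bidentate and must span two cis positions.
There are 4 geometric isomers: CO cis (3 arrangements, 2 chiral); CO trans.
Of these, 2 lack any improper symmetry element and so occur as enantiomeric pairs, giving 4 + 2 = 6 stereoisomers in total.

6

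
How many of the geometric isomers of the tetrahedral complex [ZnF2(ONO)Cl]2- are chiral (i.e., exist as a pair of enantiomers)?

0

All four vertices of a tetrahedron are equivalent and mutually adjacent, so cis/trans isomerism cannot arise.
Only one geometric arrangement is possible.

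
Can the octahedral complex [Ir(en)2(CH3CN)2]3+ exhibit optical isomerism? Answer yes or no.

yes

The six octahedral sites form three mutually perpendicular trans pairs.
Each en is bidentate and must span two cis positions.
The distinct arrangements are (2 in all): CH3CN trans; CH3CN cis (chiral).
One of these lacks any improper symmetry element and so occurs as an enantiomeric pair, giving 2 + 1 = 3 stereoisomers in total.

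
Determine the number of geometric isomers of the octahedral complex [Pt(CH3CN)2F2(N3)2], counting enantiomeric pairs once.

In an octahedral complex each vertex has one trans partner and four cis neighbours.
There are 5 geometric isomers: CH3CN trans, F trans, N3 trans; CH3CN trans, F cis, N3 cis; CH3CN cis, F cis, N3 trans; CH3CN cis, F cis, N3 cis (chiral); CH3CN cis, F trans, N3 cis.

5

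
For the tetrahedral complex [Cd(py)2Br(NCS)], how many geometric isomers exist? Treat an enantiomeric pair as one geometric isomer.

1

In a tetrahedral complex all four positions are equivalent and every pair of ligands is adjacent — there is no cis/trans distinction.
Only one geometric arrangement is possible.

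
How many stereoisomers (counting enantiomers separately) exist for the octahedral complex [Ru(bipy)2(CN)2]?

Each bipy is bidentate and must span two cis positions.
Systematic placement gives 2 geometric isomers: CN trans; CN cis (chiral).
One of these lacks any improper symmetry element and so occurs as an enantiomeric pair, giving 2 + 1 = 3 stereoisomers in total.

3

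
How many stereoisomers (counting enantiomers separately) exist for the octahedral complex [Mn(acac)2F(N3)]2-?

3

In an octahedral complex each vertex has one trans partner and four cis neighbours.
Each acac is bidentate and must span two cis positions.
Systematic placement gives 2 geometric isomers: F and N3 mutually trans; F and N3 mutually cis (chiral).
One of these lacks any improper symmetry element and so occurs as an enantiomeric pair, giving 2 + 1 = 3 stereoisomers in total.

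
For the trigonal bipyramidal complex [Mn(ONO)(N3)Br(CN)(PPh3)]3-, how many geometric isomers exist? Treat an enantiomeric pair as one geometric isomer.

10

A trigonal bipyramid has two axial and three equatorial sites, which are chemically inequivalent.
Systematic enumeration (placing each ligand type in turn and discarding arrangements equivalent by rotation or reflection) gives 10 geometric isomers.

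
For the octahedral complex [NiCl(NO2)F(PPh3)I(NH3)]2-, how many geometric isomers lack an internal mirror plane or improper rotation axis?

An octahedron has six vertices in three trans pairs; every non-trans pair is cis.
Placing the ligands in turn and identifying arrangements related by rotation or reflection leaves 15 distinct geometric isomers.
Of these, 15 lack any improper symmetry element and so occur as enantiomeric pairs, giving 15 + 15 = 30 stereoisomers in total.

15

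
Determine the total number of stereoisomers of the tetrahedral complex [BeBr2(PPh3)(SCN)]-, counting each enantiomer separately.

All four vertices of a tetrahedron are equivalent and mutually adjacent, so cis/trans isomerism cannot arise.
Only one geometric arrangement is possible.

1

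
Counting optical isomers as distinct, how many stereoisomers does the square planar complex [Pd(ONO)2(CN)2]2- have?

2

In a square planar complex each vertex has one trans partner and two cis neighbours.
Working through the distinct placements yields 2 geometric isomers: ONO cis; ONO trans.
Each arrangement has an internal mirror plane or centre of symmetry, so none is chiral.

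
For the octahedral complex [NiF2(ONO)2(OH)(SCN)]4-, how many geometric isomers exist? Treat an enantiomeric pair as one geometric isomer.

6

Systematic placement gives 6 geometric isomers: F trans, ONO cis; F trans, ONO trans; F cis, ONO cis (3 arrangements, 2 chiral); F cis, ONO trans.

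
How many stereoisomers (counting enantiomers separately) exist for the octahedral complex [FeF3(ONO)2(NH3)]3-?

3

There are 3 geometric isomers: F mer, ONO trans; F mer, ONO cis; F fac, ONO cis.
Each arrangement has an internal mirror plane or centre of symmetry, so none is chiral.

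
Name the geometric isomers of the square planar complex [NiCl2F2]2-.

In a square planar complex each vertex has one trans partner and two cis neighbours.
The distinct arrangements are (2 in all): Cl cis; Cl trans.

cis and trans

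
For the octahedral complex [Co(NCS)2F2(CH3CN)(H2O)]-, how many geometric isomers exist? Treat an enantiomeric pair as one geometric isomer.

6

Systematic placement gives 6 geometric isomers: NCS trans, F cis; NCS cis, F cis (3 arrangements, 2 chiral); NCS trans, F trans; NCS cis, F trans.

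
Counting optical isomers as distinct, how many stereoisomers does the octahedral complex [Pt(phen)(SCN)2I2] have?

4

An octahedron has six vertices in three trans pairs; every non-trans pair is cis.
Each phen is bidentate and must span two cis positions.
The distinct arrangements are (3 in all): SCN cis, I trans; SCN cis, I cis (chiral); SCN trans, I cis.
One of these lacks any improper symmetry element and so occurs as an enantiomeric pair, giving 3 + 1 = 4 stereoisomers in total.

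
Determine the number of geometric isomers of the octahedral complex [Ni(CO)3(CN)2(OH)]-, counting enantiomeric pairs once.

3

The six octahedral sites form three mutually perpendicular trans pairs.
There are 3 geometric isomers: CO mer, CN trans; CO fac, CN cis; CO mer, CN cis.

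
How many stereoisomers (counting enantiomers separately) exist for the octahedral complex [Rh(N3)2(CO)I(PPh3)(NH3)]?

Systematic enumeration (placing each ligand type in turn and discarding arrangements equivalent by rotation or reflection) gives 9 geometric isomers.
Of these, 6 lack any improper symmetry element and so occur as enantiomeric pairs, giving 9 + 6 = 15 stereoisomers in total.

15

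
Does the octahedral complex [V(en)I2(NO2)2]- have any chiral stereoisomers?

yes

An octahedron has six vertices in three trans pairs; every non-trans pair is cis.
Each en is bidentate and must span two cis positions.
The distinct arrangements are (3 in all): I trans, NO2 cis; I cis, NO2 cis (chiral); I cis, NO2 trans.
One of these lacks any improper symmetry element and so occurs as an enantiomeric pair, giving 3 + 1 = 4 stereoisomers in total.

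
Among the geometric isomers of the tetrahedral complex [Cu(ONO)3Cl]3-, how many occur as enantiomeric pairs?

0

In a tetrahedral complex all four positions are equivalent and every pair of ligands is adjacent — there is no cis/trans distinction.
Only one geometric arrangement is possible.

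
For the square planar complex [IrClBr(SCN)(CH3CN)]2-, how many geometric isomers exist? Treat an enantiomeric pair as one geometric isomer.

A square has two trans pairs of vertices; adjacent vertices are cis.
Working through the distinct placements yields 3 geometric isomers: (Br/Cl trans, CH3CN/SCN trans); (Br/SCN trans, CH3CN/Cl trans); (Br/CH3CN trans, Cl/SCN trans).

3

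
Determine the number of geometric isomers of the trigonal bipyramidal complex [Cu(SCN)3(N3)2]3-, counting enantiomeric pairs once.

3

In a trigonal bipyramid the two axial positions differ from the three equatorial ones.
Working through the distinct placements yields 3 geometric isomers: N3 both axial; N3 one axial, one equatorial; N3 both equatorial.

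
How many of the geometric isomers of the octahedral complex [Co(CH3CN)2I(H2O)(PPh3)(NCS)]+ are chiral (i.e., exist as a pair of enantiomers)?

The six octahedral sites form three mutually perpendicular trans pairs.
Exhaustive case analysis gives 9 geometric isomers.
Of these, 6 lack any improper symmetry element and so occur as enantiomeric pairs, giving 9 + 6 = 15 stereoisomers in total.

6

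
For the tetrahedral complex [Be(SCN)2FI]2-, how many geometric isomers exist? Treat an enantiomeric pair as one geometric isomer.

Only one geometric arrangement is possible.

1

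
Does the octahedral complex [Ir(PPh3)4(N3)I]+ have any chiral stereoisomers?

no

An octahedron has six vertices in three trans pairs; every non-trans pair is cis.
There are 2 geometric isomers: N3 and I mutually trans; N3 and I mutually cis.
Each arrangement has an internal mirror plane or centre of symmetry, so none is chiral.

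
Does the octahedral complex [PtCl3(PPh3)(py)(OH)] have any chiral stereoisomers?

The six octahedral sites form three mutually perpendicular trans pairs.
There are 4 geometric isomers: Cl mer (3 arrangements); Cl fac (chiral).
One of these lacks any improper symmetry element and so occurs as an enantiomeric pair, giving 4 + 1 = 5 stereoisomers in total.

yes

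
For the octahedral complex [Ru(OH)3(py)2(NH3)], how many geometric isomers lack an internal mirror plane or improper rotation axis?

0

In an octahedral complex each vertex has one trans partner and four cis neighbours.
The distinct arrangements are (3 in all): OH mer, py trans; OH fac, py cis; OH mer, py cis.
Each arrangement has an internal mirror plane or centre of symmetry, so none is chiral.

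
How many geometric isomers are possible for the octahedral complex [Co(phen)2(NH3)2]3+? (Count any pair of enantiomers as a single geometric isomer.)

In an octahedral complex each vertex has one trans partner and four cis neighbours.
Each phen is bidentate and must span two cis positions.
Working through the distinct placements yields 2 geometric isomers: NH3 trans; NH3 cis (chiral).

2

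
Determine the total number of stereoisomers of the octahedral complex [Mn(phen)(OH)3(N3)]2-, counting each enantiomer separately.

The six octahedral sites form three mutually perpendicular trans pairs.
Each phen is bidentate and must span two cis positions.
There are 2 geometric isomers: OH fac; OH mer.
Each arrangement has an internal mirror plane or centre of symmetry, so none is chiral.

2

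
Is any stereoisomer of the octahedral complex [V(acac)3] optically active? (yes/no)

An octahedron has six vertices in three trans pairs; every non-trans pair is cis.
Each acac is bidentate and must span two cis positions.
Only one geometric arrangement is possible; it has no improper symmetry element, so it exists as a pair of enantiomers (2 stereoisomers).

yes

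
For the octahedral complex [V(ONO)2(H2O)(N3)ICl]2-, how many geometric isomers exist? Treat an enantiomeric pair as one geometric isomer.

9

In an octahedral complex each vertex has one trans partner and four cis neighbours.
Systematic enumeration (placing each ligand type in turn and discarding arrangements equivalent by rotation or reflection) gives 9 geometric isomers.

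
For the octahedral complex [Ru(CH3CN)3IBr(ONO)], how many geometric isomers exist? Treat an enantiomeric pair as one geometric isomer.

An octahedron has six vertices in three trans pairs; every non-trans pair is cis.
Working through the distinct placements yields 4 geometric isomers: CH3CN mer (3 arrangements); CH3CN fac (chiral).

4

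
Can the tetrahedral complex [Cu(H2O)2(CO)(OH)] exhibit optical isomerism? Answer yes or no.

In a tetrahedral complex all four positions are equivalent and every pair of ligands is adjacent — there is no cis/trans distinction.
Only one geometric arrangement is possible.

no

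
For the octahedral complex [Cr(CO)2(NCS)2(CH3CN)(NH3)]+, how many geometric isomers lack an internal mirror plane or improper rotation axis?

The distinct arrangements are (6 in all): CO cis, NCS cis (3 arrangements, 2 chiral); CO cis, NCS trans; CO trans, NCS cis; CO trans, NCS trans.
Of these, 2 lack any improper symmetry element and so occur as enantiomeric pairs, giving 6 + 2 = 8 stereoisomers in total.

2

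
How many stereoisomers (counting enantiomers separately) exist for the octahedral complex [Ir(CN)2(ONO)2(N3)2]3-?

6

In an octahedral complex each vertex has one trans partner and four cis neighbours.
Systematic placement gives 5 geometric isomers: CN trans, ONO trans, N3 trans; CN trans, ONO cis, N3 cis; CN cis, ONO trans, N3 cis; CN cis, ONO cis, N3 cis (chiral); CN cis, ONO cis, N3 trans.
One of these lacks any improper symmetry element and so occurs as an enantiomeric pair, giving 5 + 1 = 6 stereoisomers in total.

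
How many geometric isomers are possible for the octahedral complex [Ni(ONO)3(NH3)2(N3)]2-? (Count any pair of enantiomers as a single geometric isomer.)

3

There are 3 geometric isomers: ONO mer, NH3 cis; ONO mer, NH3 trans; ONO fac, NH3 cis.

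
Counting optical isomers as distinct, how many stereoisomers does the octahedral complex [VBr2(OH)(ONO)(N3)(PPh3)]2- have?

In an octahedral complex each vertex has one trans partner and four cis neighbours.
Placing the ligands in turn and identifying arrangements related by rotation or reflection leaves 9 distinct geometric isomers.
Of these, 6 lack any improper symmetry element and so occur as enantiomeric pairs, giving 9 + 6 = 15 stereoisomers in total.

15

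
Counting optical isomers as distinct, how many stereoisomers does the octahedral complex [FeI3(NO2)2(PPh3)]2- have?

3

An octahedron has six vertices in three trans pairs; every non-trans pair is cis.
The distinct arrangements are (3 in all): I mer, NO2 cis; I mer, NO2 trans; I fac, NO2 cis.
Each arrangement has an internal mirror plane or centre of symmetry, so none is chiral.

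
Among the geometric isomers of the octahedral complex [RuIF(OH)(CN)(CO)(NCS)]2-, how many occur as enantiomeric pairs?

15

An octahedron has six vertices in three trans pairs; every non-trans pair is cis.
Systematic enumeration (placing each ligand type in turn and discarding arrangements equivalent by rotation or reflection) gives 15 geometric isomers.
Of these, 15 lack any improper symmetry element and so occur as enantiomeric pairs, giving 15 + 15 = 30 stereoisomers in total.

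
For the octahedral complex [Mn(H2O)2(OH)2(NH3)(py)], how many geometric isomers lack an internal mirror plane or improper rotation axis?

2

An octahedron has six vertices in three trans pairs; every non-trans pair is cis.
Working through the distinct placements yields 6 geometric isomers: H2O trans, OH cis; H2O trans, OH trans; H2O cis, OH cis (3 arrangements, 2 chiral); H2O cis, OH trans.
Of these, 2 lack any improper symmetry element and so occur as enantiomeric pairs, giving 6 + 2 = 8 stereoisomers in total.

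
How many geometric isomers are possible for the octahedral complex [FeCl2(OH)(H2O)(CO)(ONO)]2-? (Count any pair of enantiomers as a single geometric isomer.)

9

The six octahedral sites form three mutually perpendicular trans pairs.
Placing the ligands in turn and identifying arrangements related by rotation or reflection leaves 9 distinct geometric isomers.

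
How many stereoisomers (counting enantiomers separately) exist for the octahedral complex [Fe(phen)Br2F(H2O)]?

The six octahedral sites form three mutually perpendicular trans pairs.
Each phen is bidentate and must span two cis positions.
The distinct arrangements are (4 in all): Br trans; Br cis (3 arrangements, 2 chiral).
Of these, 2 lack any improper symmetry element and so occur as enantiomeric pairs, giving 4 + 2 = 6 stereoisomers in total.

6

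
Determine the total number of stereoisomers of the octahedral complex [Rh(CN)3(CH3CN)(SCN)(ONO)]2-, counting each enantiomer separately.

The six octahedral sites form three mutually perpendicular trans pairs.
There are 4 geometric isomers: CN mer (3 arrangements); CN fac (chiral).
One of these lacks any improper symmetry element and so occurs as an enantiomeric pair, giving 4 + 1 = 5 stereoisomers in total.

5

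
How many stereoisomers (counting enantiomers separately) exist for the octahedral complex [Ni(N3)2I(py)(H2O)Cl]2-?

The six octahedral sites form three mutually perpendicular trans pairs.
Systematic enumeration (placing each ligand type in turn and discarding arrangements equivalent by rotation or reflection) gives 9 geometric isomers.
Of these, 6 lack any improper symmetry element and so occur as enantiomeric pairs, giving 9 + 6 = 15 stereoisomers in total.

15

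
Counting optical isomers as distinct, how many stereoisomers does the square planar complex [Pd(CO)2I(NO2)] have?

2

A square has two trans pairs of vertices; adjacent vertices are cis.
Systematic placement gives 2 geometric isomers: CO cis; CO trans.
Each arrangement has an internal mirror plane or centre of symmetry, so none is chiral.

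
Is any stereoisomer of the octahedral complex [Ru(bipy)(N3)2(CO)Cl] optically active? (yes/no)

yes

The six octahedral sites form three mutually perpendicular trans pairs.
Each bipy is bidentate and must span two cis positions.
Working through the distinct placements yields 4 geometric isomers: N3 cis (3 arrangements, 2 chiral); N3 trans.
Of these, 2 lack any improper symmetry element and so occur as enantiomeric pairs, giving 4 + 2 = 6 stereoisomers in total.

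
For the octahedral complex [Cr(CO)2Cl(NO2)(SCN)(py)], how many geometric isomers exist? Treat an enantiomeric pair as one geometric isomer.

9

In an octahedral complex each vertex has one trans partner and four cis neighbours.
Placing the ligands in turn and identifying arrangements related by rotation or reflection leaves 9 distinct geometric isomers.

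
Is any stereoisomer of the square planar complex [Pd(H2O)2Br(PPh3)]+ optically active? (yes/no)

no

A square has two trans pairs of vertices; adjacent vertices are cis.
The distinct arrangements are (2 in all): H2O cis; H2O trans.
Each arrangement has an internal mirror plane or centre of symmetry, so none is chiral.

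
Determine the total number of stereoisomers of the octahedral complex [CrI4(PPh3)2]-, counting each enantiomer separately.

2

The distinct arrangements are (2 in all): PPh3 trans; PPh3 cis.
Each arrangement has an internal mirror plane or centre of symmetry, so none is chiral.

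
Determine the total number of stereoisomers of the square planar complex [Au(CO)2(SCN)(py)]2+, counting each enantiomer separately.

Systematic placement gives 2 geometric isomers: CO cis; CO trans.
Each arrangement has an internal mirror plane or centre of symmetry, so none is chiral.

2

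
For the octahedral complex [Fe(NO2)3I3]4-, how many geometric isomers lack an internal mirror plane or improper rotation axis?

0

In an octahedral complex each vertex has one trans partner and four cis neighbours.
Working through the distinct placements yields 2 geometric isomers: NO2 mer; NO2 fac.
Each arrangement has an internal mirror plane or centre of symmetry, so none is chiral.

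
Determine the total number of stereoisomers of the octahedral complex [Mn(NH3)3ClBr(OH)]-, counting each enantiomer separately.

The six octahedral sites form three mutually perpendicular trans pairs.
There are 4 geometric isomers: NH3 mer (3 arrangements); NH3 fac (chiral).
One of these lacks any improper symmetry element and so occurs as an enantiomeric pair, giving 4 + 1 = 5 stereoisomers in total.

5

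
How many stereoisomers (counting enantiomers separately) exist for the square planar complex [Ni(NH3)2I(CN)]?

2

In a square planar complex each vertex has one trans partner and two cis neighbours.
The distinct arrangements are (2 in all): NH3 cis; NH3 trans.
Each arrangement has an internal mirror plane or centre of symmetry, so none is chiral.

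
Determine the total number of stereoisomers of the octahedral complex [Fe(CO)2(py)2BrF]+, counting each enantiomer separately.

The distinct arrangements are (6 in all): CO cis, py trans; CO cis, py cis (3 arrangements, 2 chiral); CO trans, py trans; CO trans, py cis.
Of these, 2 lack any improper symmetry element and so occur as enantiomeric pairs, giving 6 + 2 = 8 stereoisomers in total.

8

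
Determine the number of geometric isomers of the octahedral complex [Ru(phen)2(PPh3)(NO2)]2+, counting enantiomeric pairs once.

2

The six octahedral sites form three mutually perpendicular trans pairs.
Each phen is bidentate and must span two cis positions.
The distinct arrangements are (2 in all): PPh3 and NO2 mutually trans; PPh3 and NO2 mutually cis (chiral).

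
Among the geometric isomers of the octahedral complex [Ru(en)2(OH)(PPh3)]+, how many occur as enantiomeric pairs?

1

In an octahedral complex each vertex has one trans partner and four cis neighbours.
Each en is bidentate and must span two cis positions.
There are 2 geometric isomers: OH and PPh3 mutually trans; OH and PPh3 mutually cis (chiral).
One of these lacks any improper symmetry element and so occurs as an enantiomeric pair, giving 2 + 1 = 3 stereoisomers in total.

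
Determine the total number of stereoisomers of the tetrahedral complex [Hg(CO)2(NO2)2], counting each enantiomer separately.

In a tetrahedral complex all four positions are equivalent and every pair of ligands is adjacent — there is no cis/trans distinction.
Only one geometric arrangement is possible.

1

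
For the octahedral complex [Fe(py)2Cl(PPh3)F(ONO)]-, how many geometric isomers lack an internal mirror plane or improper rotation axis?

An octahedron has six vertices in three trans pairs; every non-trans pair is cis.
Exhaustive case analysis gives 9 geometric isomers.
Of these, 6 lack any improper symmetry element and so occur as enantiomeric pairs, giving 9 + 6 = 15 stereoisomers in total.

6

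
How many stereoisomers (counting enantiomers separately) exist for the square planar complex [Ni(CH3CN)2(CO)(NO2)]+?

A square has two trans pairs of vertices; adjacent vertices are cis.
Working through the distinct placements yields 2 geometric isomers: CH3CN cis; CH3CN trans.
Each arrangement has an internal mirror plane or centre of symmetry, so none is chiral.

2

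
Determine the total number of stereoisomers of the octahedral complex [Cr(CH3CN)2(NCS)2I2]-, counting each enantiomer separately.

6

Working through the distinct placements yields 5 geometric isomers: CH3CN trans, NCS trans, I trans; CH3CN trans, NCS cis, I cis; CH3CN cis, NCS trans, I cis; CH3CN cis, NCS cis, I cis (chiral); CH3CN cis, NCS cis, I trans.
One of these lacks any improper symmetry element and so occurs as an enantiomeric pair, giving 5 + 1 = 6 stereoisomers in total.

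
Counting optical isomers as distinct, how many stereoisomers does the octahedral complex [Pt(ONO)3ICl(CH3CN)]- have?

An octahedron has six vertices in three trans pairs; every non-trans pair is cis.
There are 4 geometric isomers: ONO mer (3 arrangements); ONO fac (chiral).
One of these lacks any improper symmetry element and so occurs as an enantiomeric pair, giving 4 + 1 = 5 stereoisomers in total.

5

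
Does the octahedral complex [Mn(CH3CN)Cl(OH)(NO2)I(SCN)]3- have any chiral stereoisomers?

In an octahedral complex each vertex has one trans partner and four cis neighbours.
Systematic enumeration (placing each ligand type in turn and discarding arrangements equivalent by rotation or reflection) gives 15 geometric isomers.
Of these, 15 lack any improper symmetry element and so occur as enantiomeric pairs, giving 15 + 15 = 30 stereoisomers in total.

yes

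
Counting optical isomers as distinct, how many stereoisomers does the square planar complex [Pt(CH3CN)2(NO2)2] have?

In a square planar complex each vertex has one trans partner and two cis neighbours.
Working through the distinct placements yields 2 geometric isomers: CH3CN cis; CH3CN trans.
Each arrangement has an internal mirror plane or centre of symmetry, so none is chiral.

2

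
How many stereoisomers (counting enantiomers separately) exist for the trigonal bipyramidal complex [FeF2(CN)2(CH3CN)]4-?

6

A trigonal bipyramid has two axial and three equatorial sites, which are chemically inequivalent.
Placing the ligands in turn and identifying arrangements related by rotation or reflection leaves 5 distinct geometric isomers.
One of these lacks any improper symmetry element and so occurs as an enantiomeric pair, giving 5 + 1 = 6 stereoisomers in total.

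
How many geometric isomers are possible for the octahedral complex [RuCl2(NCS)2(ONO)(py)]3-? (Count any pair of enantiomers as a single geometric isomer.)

6

An octahedron has six vertices in three trans pairs; every non-trans pair is cis.
Working through the distinct placements yields 6 geometric isomers: Cl trans, NCS trans; Cl trans, NCS cis; Cl cis, NCS cis (3 arrangements, 2 chiral); Cl cis, NCS trans.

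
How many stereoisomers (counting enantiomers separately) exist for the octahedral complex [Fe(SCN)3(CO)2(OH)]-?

3

Systematic placement gives 3 geometric isomers: SCN mer, CO trans; SCN mer, CO cis; SCN fac, CO cis.
Each arrangement has an internal mirror plane or centre of symmetry, so none is chiral.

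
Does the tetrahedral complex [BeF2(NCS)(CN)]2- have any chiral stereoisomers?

Only one geometric arrangement is possible.

no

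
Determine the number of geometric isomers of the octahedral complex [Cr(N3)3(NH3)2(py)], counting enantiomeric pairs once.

3

Systematic placement gives 3 geometric isomers: N3 mer, NH3 cis; N3 mer, NH3 trans; N3 fac, NH3 cis.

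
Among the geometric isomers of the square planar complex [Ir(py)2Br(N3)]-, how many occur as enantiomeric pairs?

0

In a square planar complex each vertex has one trans partner and two cis neighbours.
There are 2 geometric isomers: py cis; py trans.
Each arrangement has an internal mirror plane or centre of symmetry, so none is chiral.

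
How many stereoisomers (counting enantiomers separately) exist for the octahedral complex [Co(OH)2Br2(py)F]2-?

8

An octahedron has six vertices in three trans pairs; every non-trans pair is cis.
Working through the distinct placements yields 6 geometric isomers: OH cis, Br trans; OH trans, Br trans; OH cis, Br cis (3 arrangements, 2 chiral); OH trans, Br cis.
Of these, 2 lack any improper symmetry element and so occur as enantiomeric pairs, giving 6 + 2 = 8 stereoisomers in total.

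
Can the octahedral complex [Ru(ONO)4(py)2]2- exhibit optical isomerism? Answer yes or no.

no

In an octahedral complex each vertex has one trans partner and four cis neighbours.
The distinct arrangements are (2 in all): py trans; py cis.
Each arrangement has an internal mirror plane or centre of symmetry, so none is chiral.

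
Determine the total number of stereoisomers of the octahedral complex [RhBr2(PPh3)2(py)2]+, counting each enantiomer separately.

6

The six octahedral sites form three mutually perpendicular trans pairs.
The distinct arrangements are (5 in all): Br trans, PPh3 trans, py trans; Br trans, PPh3 cis, py cis; Br cis, PPh3 cis, py trans; Br cis, PPh3 cis, py cis (chiral); Br cis, PPh3 trans, py cis.
One of these lacks any improper symmetry element and so occurs as an enantiomeric pair, giving 5 + 1 = 6 stereoisomers in total.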